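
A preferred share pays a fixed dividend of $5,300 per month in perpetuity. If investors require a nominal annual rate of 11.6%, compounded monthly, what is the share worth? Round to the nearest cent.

$548,275.86

Periodic rate i = 0.116/12 = 0.00966667.
PV = C/r = 5300/0.00966667 = 548,275.8621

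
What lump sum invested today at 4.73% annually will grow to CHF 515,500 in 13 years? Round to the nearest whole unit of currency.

CHF 282,686

Discount factor = (1+0.0473)^(−13) = 0.548372; PV = 515,500 × 0.548372 = 282,686.0150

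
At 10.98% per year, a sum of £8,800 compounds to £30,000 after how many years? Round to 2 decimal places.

11.77 years

n = ln(30000/8800) / ln(1+0.1098) = ln(3.40909) / 0.104180 = 11.7724 years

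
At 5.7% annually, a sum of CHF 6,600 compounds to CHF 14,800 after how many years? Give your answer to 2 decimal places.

(1+i)^n = 14800/6600 = 2.24242, so n = ln 2.24242 / ln 1.057 = 14.5677 years

14.57 years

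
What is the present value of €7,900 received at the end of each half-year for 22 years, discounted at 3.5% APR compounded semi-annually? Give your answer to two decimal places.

Periodic rate i = 0.035/2 = 0.0175; n = 22 × 2 = 44 periods.
PV = 7900 × [1 − (1+0.0175)^(−44)] / 0.0175 = 7900 × 30.508172 = 241,014.5604

€241,014.56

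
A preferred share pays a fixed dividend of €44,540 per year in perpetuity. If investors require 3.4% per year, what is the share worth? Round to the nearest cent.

PV = PMT / i = 44540 / 0.034 = 1,310,000.0000

€1,310,000.00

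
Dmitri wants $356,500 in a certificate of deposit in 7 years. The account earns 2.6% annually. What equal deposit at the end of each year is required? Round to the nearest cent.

PMT = 356500 / ( [(1+0.026)^7 − 1] / 0.026 ) = 356500 / 7.570285 = 47,092.0193

$47,092.02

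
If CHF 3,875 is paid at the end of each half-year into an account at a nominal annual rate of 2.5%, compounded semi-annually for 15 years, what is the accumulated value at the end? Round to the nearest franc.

CHF 140,000

Periodic rate i = 0.025/2 = 0.0125; n = 15 × 2 = 30 periods.
Accumulation factor s(30|0.0125) = 36.129069; FV = 3875 × 36.129069 = 140,000.1416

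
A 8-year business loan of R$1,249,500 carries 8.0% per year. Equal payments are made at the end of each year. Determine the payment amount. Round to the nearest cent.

PMT = 1.2495e+06 / ( [1 − (1+0.08)^(−8)] / 0.08 ) = 1.2495e+06 / 5.746639 = 217,431.4434

R$217,431.44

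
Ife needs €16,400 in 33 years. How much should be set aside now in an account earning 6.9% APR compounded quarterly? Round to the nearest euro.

€1,715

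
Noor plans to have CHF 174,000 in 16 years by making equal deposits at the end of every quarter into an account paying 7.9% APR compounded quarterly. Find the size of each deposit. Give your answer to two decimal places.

CHF 1,376.69

With 4 periods per year: i = 0.01975, n = 64.
PMT = 174000 / ( [(1+0.01975)^64 − 1] / 0.01975 ) = 174000 / 126.390455 = 1,376.6862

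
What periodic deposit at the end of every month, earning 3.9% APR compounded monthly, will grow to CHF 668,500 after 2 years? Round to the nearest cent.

CHF 26,827.19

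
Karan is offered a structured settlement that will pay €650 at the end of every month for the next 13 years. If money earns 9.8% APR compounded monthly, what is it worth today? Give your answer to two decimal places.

€57,213.68

Periodic rate i = 0.098/12 = 0.00816667; n = 13 × 12 = 156 periods.
PV = PMT · [1 − (1+i)^(−n)] / i = 650 · 88.021039 = 57,213.6752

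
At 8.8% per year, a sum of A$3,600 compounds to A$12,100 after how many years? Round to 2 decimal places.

(1+i)^n = 12100/3600 = 3.36111, so n = ln 3.36111 / ln 1.088 = 14.3734 years

14.37 years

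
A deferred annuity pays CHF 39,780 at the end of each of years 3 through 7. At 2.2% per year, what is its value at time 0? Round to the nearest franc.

Value one period before first payment (t=2): 39780 × [1 − (1+0.022)^(−5)] / 0.022 = 39780 × 4.686223 = 186,417.9553
PV₀ = 186,417.9553 / (1+0.022)^2 = 186,417.9553 / 1.044484 = 178,478.5170

CHF 178,479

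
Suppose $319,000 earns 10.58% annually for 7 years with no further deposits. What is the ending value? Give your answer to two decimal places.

$644,951.09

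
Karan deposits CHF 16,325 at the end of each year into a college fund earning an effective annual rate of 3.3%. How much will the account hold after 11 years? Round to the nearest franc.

Accumulation factor s(11|0.033) = 13.007111; FV = 16325 × 13.007111 = 212,341.0809

CHF 212,341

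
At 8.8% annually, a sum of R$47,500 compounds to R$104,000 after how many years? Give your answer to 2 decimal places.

n = ln(104000/47500) / ln(1+0.088) = ln(2.18947) / 0.084341 = 9.2916 years

9.29 years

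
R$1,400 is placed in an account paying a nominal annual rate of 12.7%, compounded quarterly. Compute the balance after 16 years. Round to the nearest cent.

R$10,348.91

With 4 periods per year: i = 0.03175, n = 64.
1,400 × (1+0.03175)^64 = 1,400 × 7.392078 = 10,348.9097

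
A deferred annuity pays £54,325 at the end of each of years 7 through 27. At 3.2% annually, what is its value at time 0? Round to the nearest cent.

£680,041.15

PV at t=6 (ordinary 21-year annuity): 54325 × a(21|0.032) = 54325 × 15.122154 = 821,510.9944
Discount back 6 years: 821,510.9944 × (1+0.032)^(−6) = 821,510.9944 × 0.827793 = 680,041.1550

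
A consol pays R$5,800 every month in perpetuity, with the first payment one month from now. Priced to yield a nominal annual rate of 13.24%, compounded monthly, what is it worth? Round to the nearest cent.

Periodic rate i = 0.1324/12 = 0.0110333.
PV = C/r = 5800/0.0110333 = 525,679.7583

R$525,679.76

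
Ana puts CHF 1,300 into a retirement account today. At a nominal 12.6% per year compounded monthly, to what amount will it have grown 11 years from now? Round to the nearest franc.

CHF 5,161

i = 0.126/12 = 0.0105 per month; n = 11·12 = 132.
1,300 × (1+0.0105)^132 = 1,300 × 3.970032 = 5,161.0410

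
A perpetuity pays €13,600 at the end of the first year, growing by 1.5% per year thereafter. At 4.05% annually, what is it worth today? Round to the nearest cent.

€533,333.33

PV = PMT / (i − g) = 13600 / (0.0405 − 0.015) = 13600 / 0.025500 = 533,333.3333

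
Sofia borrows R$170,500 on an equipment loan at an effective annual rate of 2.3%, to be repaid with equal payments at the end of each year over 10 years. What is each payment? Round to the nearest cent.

Annuity-PV factor = 8.843210; PMT = 170500 / 8.843210 = 19,280.3287

R$19,280.33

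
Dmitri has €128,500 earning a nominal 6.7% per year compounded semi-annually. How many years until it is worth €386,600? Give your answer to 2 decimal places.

Periodic rate i = 0.067/2 = 0.0335.
(1+i)^n = 386600/128500 = 3.00856, so n = ln 3.00856 / ln 1.0335 = 33.4272 half-years
= 33.4272/2 years

16.71 years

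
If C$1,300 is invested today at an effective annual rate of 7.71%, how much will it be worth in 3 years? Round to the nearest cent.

1,300 × (1+0.0771)^3 = 1,300 × 1.249592 = 1,624.4690

C$1,624.47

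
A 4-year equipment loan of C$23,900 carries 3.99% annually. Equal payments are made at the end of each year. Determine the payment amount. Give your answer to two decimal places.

PMT = 23900 / ( [1 − (1+0.0399)^(−4)] / 0.0399 ) = 23900 / 3.630751 = 6,582.6604

C$6,582.66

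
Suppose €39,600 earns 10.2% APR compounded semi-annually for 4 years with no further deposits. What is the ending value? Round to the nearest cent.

€58,954.49

Periodic rate i = 0.102/2 = 0.051; n = 4 × 2 = 8 periods.
FV = PV·(1+i)^n = 39,600 × 1.488750 = 58,954.4937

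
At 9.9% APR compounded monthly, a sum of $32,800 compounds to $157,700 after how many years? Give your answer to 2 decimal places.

15.93 years

Periodic rate i = 0.099/12 = 0.00825.
(1+i)^n = 157700/32800 = 4.80793, so n = ln 4.80793 / ln 1.00825 = 191.1193 months
= 191.1193/12 years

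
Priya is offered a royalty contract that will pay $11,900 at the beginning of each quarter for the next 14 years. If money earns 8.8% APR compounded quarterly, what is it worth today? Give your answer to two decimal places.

$389,381.64

Periodic rate i = 0.088/4 = 0.022; n = 14 × 4 = 56 periods.
Annuity factor a(56|0.022) × (1+i) = 32.721146; PV = 11900 × 32.721146 = 389,381.6382
(Beginning-of-period payments → annuity-due factor ×(1+i).)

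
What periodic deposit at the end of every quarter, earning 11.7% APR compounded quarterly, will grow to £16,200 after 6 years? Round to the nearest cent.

£475.01

With 4 periods per year: i = 0.02925, n = 24.
PMT = 16200 / ( [(1+0.02925)^24 − 1] / 0.02925 ) = 16200 / 34.104801 = 475.0064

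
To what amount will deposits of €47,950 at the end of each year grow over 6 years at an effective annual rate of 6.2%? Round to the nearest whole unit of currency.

€336,156

Accumulation factor s(6|0.062) = 7.010544; FV = 47950 × 7.010544 = 336,155.6085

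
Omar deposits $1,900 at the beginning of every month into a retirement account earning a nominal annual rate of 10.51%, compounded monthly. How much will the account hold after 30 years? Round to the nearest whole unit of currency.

With 12 periods per year: i = 0.00875833, n = 360.
FV = PMT · [(1+i)^n − 1] / i × (1+i) = 1900 · 2543.921526 = 4,833,450.8992
(Beginning-of-period payments → annuity-due factor ×(1+i).)

$4,833,451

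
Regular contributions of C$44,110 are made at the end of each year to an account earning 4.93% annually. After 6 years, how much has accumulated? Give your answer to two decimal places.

Accumulation factor s(6|0.0493) = 6.789943; FV = 44110 × 6.789943 = 299,504.3805

C$299,504.38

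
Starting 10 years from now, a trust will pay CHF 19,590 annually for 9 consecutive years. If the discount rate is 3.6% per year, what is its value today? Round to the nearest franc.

PV at t=9 (ordinary 9-year annuity): 19590 × a(9|0.036) = 19590 × 7.572738 = 148,349.9458
PV₀ = 148,349.9458 / (1+0.036)^9 = 148,349.9458 / 1.374795 = 107,906.9937

CHF 107,907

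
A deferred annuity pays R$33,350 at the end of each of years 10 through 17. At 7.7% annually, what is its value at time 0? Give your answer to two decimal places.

R$99,432.49

PV at t=9 (ordinary 8-year annuity): 33350 × a(8|0.077) = 33350 × 5.812645 = 193,851.7109
Discount back 9 years: 193,851.7109 × (1+0.077)^(−9) = 193,851.7109 × 0.512931 = 99,432.4885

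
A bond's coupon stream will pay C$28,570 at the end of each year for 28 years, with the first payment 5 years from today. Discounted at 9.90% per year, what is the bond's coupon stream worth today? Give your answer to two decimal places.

C$183,754.64

PV at t=4 (ordinary 28-year annuity): 28570 × a(28|0.099) = 28570 × 9.382506 = 268,058.1886
Discount back 4 years: 268,058.1886 × (1+0.099)^(−4) = 268,058.1886 × 0.685503 = 183,754.6377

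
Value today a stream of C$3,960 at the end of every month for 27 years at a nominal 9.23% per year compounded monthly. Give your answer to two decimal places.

With 12 periods per year: i = 0.00769167, n = 324.
PV = 3960 × [1 − (1+0.00769167)^(−324)] / 0.00769167 = 3960 × 119.151195 = 471,838.7309

C$471,838.73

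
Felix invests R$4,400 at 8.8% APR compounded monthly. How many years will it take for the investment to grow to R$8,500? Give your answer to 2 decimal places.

7.51 years

Periodic rate i = 0.088/12 = 0.00733333.
n = ln(8500/4400) / ln(1+0.00733333) = ln(1.93182) / 0.007307 = 90.1191 months
= 90.1191/12 years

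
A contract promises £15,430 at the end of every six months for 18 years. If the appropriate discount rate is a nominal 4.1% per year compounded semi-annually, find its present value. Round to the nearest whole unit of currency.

Periodic rate i = 0.041/2 = 0.0205; n = 18 × 2 = 36 periods.
Annuity factor a(36|0.0205) = 25.285360; PV = 15430 × 25.285360 = 390,153.1037

£390,153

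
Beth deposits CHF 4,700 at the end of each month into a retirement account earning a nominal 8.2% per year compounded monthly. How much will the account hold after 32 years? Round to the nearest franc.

CHF 8,713,281

Periodic rate i = 0.082/12 = 0.00683333; n = 32 × 12 = 384 periods.
FV = PMT · [(1+i)^n − 1] / i = 4700 · 1853.889595 = 8,713,281.0964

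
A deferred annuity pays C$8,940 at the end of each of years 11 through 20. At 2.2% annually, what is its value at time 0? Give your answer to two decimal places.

C$63,928.82

PV at t=10 (ordinary 10-year annuity): 8940 × a(10|0.022) = 8940 × 8.889311 = 79,470.4413
PV₀ = 79,470.4413 / (1+0.022)^10 = 79,470.4413 / 1.243108 = 63,928.8168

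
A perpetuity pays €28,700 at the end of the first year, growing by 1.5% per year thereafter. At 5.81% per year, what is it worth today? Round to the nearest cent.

€665,893.27

PV = D₁/(r − g) = 28700/(0.0581 − 0.015) = 665,893.2715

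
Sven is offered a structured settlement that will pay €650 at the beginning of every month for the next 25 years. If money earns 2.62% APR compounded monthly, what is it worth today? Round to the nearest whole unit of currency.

Periodic rate i = 0.0262/12 = 0.00218333; n = 25 × 12 = 300 periods.
PV = 650 × [1 − (1+0.00218333)^(−300)] / 0.00218333 × (1+i) = 650 × 220.413128 = 143,268.5334
(Beginning-of-period payments → annuity-due factor ×(1+i).)

€143,269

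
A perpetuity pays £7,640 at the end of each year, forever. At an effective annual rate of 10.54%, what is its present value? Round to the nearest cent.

PV = C/r = 7640/0.1054 = 72,485.7685

£72,485.77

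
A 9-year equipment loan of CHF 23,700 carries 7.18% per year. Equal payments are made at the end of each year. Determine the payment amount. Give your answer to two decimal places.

Annuity-PV factor = 6.465636; PMT = 23700 / 6.465636 = 3,665.5326

CHF 3,665.53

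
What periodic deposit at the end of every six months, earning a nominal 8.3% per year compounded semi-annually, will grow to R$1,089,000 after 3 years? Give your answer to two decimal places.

R$163,561.77

i = 0.083/2 = 0.0415 per half-year; n = 3·2 = 6.
PMT = 1.089e+06 / ( [(1+0.0415)^6 − 1] / 0.0415 ) = 1.089e+06 / 6.658035 = 163,561.7711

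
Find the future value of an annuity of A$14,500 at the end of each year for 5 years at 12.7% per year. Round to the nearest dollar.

FV = 14500 × [(1+0.127)^5 − 1] / 0.127 = 14500 × 6.441792 = 93,405.9849

A$93,406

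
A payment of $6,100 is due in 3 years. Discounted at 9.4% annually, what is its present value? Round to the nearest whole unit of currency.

$4,659

PV = FV·(1+i)^(−n) = 6,100 × 0.763744 = 4,658.8408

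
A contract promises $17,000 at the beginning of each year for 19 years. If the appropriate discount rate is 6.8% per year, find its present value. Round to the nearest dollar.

PV = PMT · [1 − (1+i)^(−n)] / i × (1+i) = 17000 · 11.205924 = 190,500.7002
(annuity-due: payments at period start, so ×(1+i).)

$190,501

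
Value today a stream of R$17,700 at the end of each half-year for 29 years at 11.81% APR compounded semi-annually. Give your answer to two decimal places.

R$288,991.28

Periodic rate i = 0.1181/2 = 0.05905; n = 29 × 2 = 58 periods.
PV = 17700 × [1 − (1+0.05905)^(−58)] / 0.05905 = 17700 × 16.327191 = 288,991.2750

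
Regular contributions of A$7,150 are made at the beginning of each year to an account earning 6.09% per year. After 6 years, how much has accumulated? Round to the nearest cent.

FV = 7150 × [(1+0.0609)^6 − 1] / 0.0609 × (1+i) = 7150 × 7.416908 = 53,030.8954
(Beginning-of-period payments → annuity-due factor ×(1+i).)

A$53,030.90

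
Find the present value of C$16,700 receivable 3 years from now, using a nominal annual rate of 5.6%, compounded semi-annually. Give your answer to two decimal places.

i = 0.056/2 = 0.028 per half-year; n = 3·2 = 6.
PV = FV·(1+i)^(−n) = 16,700 × 0.847308 = 14,150.0438

C$14,150.04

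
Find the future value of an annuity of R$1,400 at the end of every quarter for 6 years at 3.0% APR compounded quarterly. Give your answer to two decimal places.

R$36,663.86

With 4 periods per year: i = 0.0075, n = 24.
FV = PMT · [(1+i)^n − 1] / i = 1400 · 26.188471 = 36,663.8588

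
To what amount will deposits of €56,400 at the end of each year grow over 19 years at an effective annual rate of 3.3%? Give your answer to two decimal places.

Accumulation factor s(19|0.033) = 25.852453; FV = 56400 × 25.852453 = 1,458,078.3465

€1,458,078.35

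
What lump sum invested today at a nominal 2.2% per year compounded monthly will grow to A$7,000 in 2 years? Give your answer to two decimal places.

A$6,698.95

i = 0.022/12 = 0.00183333 per month; n = 2·12 = 24.
Discount factor = (1+0.00183333)^(−24) = 0.956993; PV = 7,000 × 0.956993 = 6,698.9476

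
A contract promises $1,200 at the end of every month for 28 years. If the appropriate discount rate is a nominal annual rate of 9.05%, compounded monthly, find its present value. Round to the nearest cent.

$146,371.00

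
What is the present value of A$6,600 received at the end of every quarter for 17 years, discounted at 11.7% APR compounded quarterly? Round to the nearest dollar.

A$193,872

i = 0.117/4 = 0.02925 per quarter; n = 17·4 = 68.
PV = PMT · [1 − (1+i)^(−n)] / i = 6600 · 29.374605 = 193,872.3932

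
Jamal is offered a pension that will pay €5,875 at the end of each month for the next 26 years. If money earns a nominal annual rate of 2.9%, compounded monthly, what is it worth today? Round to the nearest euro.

€1,286,238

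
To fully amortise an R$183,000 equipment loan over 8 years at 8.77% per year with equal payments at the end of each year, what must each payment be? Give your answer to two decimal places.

R$32,781.31

Annuity-PV factor = 5.582450; PMT = 183000 / 5.582450 = 32,781.3076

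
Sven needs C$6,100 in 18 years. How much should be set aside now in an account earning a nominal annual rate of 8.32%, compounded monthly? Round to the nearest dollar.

C$1,371

i = 0.0832/12 = 0.00693333 per month; n = 18·12 = 216.
PV = 6,100 / (1 + 0.00693333)^216 = 6,100 / 4.447901 = 1,371.4335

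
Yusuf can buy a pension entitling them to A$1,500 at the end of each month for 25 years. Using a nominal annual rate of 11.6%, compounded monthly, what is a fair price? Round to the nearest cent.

A$146,514.59

Periodic rate i = 0.116/12 = 0.00966667; n = 25 × 12 = 300 periods.
PV = 1500 × [1 − (1+0.00966667)^(−300)] / 0.00966667 = 1500 × 97.676391 = 146,514.5862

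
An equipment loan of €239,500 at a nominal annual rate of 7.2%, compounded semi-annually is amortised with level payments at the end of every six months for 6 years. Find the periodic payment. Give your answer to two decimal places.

€24,930.49

Periodic rate i = 0.072/2 = 0.036; n = 6 × 2 = 12 periods.
PMT = 239500 / ( [1 − (1+0.036)^(−12)] / 0.036 ) = 239500 / 9.606711 = 24,930.4898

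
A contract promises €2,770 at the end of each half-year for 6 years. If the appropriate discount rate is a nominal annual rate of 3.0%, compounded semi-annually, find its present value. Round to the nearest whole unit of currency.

Periodic rate i = 0.03/2 = 0.015; n = 6 × 2 = 12 periods.
Annuity factor a(12|0.015) = 10.907505; PV = 2770 × 10.907505 = 30,213.7894

€30,214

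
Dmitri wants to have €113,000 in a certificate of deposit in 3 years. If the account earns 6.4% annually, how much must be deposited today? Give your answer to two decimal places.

€93,810.96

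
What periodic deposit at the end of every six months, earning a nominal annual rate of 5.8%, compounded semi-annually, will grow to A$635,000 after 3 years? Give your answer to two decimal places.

i = 0.058/2 = 0.029 per half-year; n = 3·2 = 6.
FV-annuity factor = 6.452190; PMT = 635000 / 6.452190 = 98,416.1952

A$98,416.20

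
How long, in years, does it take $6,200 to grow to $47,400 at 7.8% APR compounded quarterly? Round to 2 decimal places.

26.33 years

Periodic rate i = 0.078/4 = 0.0195.
n = ln(47400/6200) / ln(1+0.0195) = ln(7.64516) / 0.019312 = 105.3252 quarters
= 105.3252/4 years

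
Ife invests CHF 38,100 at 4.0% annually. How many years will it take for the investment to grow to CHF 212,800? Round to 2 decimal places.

(1+i)^n = 212800/38100 = 5.58530, so n = ln 5.58530 / ln 1.04 = 43.8579 years

43.86 years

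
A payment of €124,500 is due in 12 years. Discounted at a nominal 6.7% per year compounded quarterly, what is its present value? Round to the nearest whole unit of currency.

€56,090

i = 0.067/4 = 0.01675 per quarter; n = 12·4 = 48.
PV = FV·(1+i)^(−n) = 124,500 × 0.450525 = 56,090.4158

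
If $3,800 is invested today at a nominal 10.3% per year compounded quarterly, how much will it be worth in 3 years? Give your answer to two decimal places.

$5,155.63

Periodic rate i = 0.103/4 = 0.02575; n = 3 × 4 = 12 periods.
FV = PV·(1+i)^n = 3,800 × 1.356745 = 5,155.6319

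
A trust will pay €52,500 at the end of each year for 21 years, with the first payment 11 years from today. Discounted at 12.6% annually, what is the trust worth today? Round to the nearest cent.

€116,653.90

PV at t=10 (ordinary 21-year annuity): 52500 × a(21|0.126) = 52500 × 7.279874 = 382,193.3906
PV₀ = 382,193.3906 / (1+0.126)^10 = 382,193.3906 / 3.276302 = 116,653.9012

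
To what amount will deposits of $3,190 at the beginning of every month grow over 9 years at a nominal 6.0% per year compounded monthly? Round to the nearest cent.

$457,616.98

i = 0.06/12 = 0.005 per month; n = 9·12 = 108.
FV = 3190 × [(1+0.005)^108 − 1] / 0.005 × (1+i) = 3190 × 143.453599 = 457,616.9816
Payments are at the start of each period, so multiply by (1+i).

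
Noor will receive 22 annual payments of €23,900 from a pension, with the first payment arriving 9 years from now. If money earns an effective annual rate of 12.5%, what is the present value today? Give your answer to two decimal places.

€68,935.55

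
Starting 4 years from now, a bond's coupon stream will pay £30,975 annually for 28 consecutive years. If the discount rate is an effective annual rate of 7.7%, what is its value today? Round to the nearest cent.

£281,663.96

PV at t=3 (ordinary 28-year annuity): 30975 × a(28|0.077) = 30975 × 11.359706 = 351,866.8825
Discount back 3 years: 351,866.8825 × (1+0.077)^(−3) = 351,866.8825 × 0.800484 = 281,663.9616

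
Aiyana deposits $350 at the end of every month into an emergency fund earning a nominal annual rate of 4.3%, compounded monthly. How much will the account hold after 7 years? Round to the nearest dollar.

$34,233

Periodic rate i = 0.043/12 = 0.00358333; n = 7 × 12 = 84 periods.
FV = PMT · [(1+i)^n − 1] / i = 350 · 97.809091 = 34,233.1820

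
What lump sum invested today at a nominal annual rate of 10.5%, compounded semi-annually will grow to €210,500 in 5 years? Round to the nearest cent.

€126,191.78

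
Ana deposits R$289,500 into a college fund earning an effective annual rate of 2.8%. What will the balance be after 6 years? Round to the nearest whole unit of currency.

R$341,670

FV = 289,500 × (1 + 0.028)^6 = 341,670.3213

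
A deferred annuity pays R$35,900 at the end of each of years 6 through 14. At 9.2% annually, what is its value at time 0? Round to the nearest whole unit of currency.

R$137,488

Value one period before first payment (t=5): 35900 × [1 − (1+0.092)^(−9)] / 0.092 = 35900 × 5.946808 = 213,490.4032
PV₀ = 213,490.4032 / (1+0.092)^5 = 213,490.4032 / 1.552792 = 137,488.1175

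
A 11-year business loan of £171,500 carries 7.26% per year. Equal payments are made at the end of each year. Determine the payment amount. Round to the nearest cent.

£23,167.80

PMT = 171500 / ( [1 − (1+0.0726)^(−11)] / 0.0726 ) = 171500 / 7.402517 = 23,167.7953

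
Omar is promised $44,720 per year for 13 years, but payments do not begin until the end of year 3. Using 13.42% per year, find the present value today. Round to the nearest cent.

PV at t=2 (ordinary 13-year annuity): 44720 × a(13|0.1342) = 44720 × 6.001852 = 268,402.8000
PV₀ = 268,402.8000 / (1+0.1342)^2 = 268,402.8000 / 1.286410 = 208,644.8917

$208,644.89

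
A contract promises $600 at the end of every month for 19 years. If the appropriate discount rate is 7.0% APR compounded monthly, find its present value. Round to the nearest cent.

i = 0.07/12 = 0.00583333 per month; n = 19·12 = 228.
PV = 600 × [1 − (1+0.00583333)^(−228)] / 0.00583333 = 600 × 125.914077 = 75,548.4462

$75,548.45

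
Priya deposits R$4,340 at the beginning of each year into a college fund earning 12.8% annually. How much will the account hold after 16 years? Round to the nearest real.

Accumulation factor s(16|0.128) × (1+i) = 51.727822; FV = 4340 × 51.727822 = 224,498.7462
(Beginning-of-period payments → annuity-due factor ×(1+i).)

R$224,499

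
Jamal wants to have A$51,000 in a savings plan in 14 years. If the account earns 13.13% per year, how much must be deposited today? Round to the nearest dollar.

Discount factor = (1+0.1313)^(−14) = 0.177791; PV = 51,000 × 0.177791 = 9,067.3662

A$9,067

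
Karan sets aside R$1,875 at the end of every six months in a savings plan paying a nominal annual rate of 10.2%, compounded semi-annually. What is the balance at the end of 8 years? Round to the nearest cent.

R$44,719.71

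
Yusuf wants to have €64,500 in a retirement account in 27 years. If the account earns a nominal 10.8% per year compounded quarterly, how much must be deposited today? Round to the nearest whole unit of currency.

€3,630

i = 0.108/4 = 0.027 per quarter; n = 27·4 = 108.
PV = 64,500 / (1 + 0.027)^108 = 64,500 / 17.766747 = 3,630.3777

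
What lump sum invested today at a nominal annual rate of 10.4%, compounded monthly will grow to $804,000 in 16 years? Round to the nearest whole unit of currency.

$153,357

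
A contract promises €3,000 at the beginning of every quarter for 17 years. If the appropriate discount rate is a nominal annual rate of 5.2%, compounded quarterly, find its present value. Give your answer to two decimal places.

Periodic rate i = 0.052/4 = 0.013; n = 17 × 4 = 68 periods.
PV = 3000 × [1 − (1+0.013)^(−68)] / 0.013 × (1+i) = 3000 × 45.547031 = 136,641.0927
(Beginning-of-period payments → annuity-due factor ×(1+i).)

€136,641.09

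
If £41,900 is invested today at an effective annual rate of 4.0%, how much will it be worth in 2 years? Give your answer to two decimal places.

£45,319.04

FV = 41,900 × (1 + 0.04)^2 = 45,319.0400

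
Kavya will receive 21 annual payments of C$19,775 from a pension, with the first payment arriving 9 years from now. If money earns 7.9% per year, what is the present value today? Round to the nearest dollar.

Value one period before first payment (t=8): 19775 × [1 − (1+0.079)^(−21)] / 0.079 = 19775 × 10.094201 = 199,612.8245
Discount back 8 years: 199,612.8245 × (1+0.079)^(−8) = 199,612.8245 × 0.544288 = 108,646.7858

C$108,647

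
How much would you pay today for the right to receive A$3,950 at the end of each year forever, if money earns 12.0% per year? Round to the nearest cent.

PV = C/r = 3950/0.12 = 32,916.6667

A$32,916.67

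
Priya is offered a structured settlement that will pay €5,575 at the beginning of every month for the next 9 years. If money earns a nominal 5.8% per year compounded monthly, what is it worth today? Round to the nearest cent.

€470,471.60

i = 0.058/12 = 0.00483333 per month; n = 9·12 = 108.
Annuity factor a(108|0.00483333) × (1+i) = 84.389524; PV = 5575 × 84.389524 = 470,471.5968
(annuity-due: payments at period start, so ×(1+i).)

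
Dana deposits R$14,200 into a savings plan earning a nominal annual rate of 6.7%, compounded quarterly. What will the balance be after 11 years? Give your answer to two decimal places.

Periodic rate i = 0.067/4 = 0.01675; n = 11 × 4 = 44 periods.
FV = PV·(1+i)^n = 14,200 × 2.076940 = 29,492.5491

R$29,492.55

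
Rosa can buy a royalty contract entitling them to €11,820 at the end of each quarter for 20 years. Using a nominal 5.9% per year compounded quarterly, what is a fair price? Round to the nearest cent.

With 4 periods per year: i = 0.01475, n = 80.
Annuity factor a(80|0.01475) = 46.783846; PV = 11820 × 46.783846 = 552,985.0631

€552,985.06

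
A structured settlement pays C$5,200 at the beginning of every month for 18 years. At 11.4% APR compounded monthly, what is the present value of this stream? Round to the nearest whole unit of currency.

i = 0.114/12 = 0.0095 per month; n = 18·12 = 216.
PV = 5200 × [1 − (1+0.0095)^(−216)] / 0.0095 × (1+i) = 5200 × 92.477837 = 480,884.7508
(Beginning-of-period payments → annuity-due factor ×(1+i).)

C$480,885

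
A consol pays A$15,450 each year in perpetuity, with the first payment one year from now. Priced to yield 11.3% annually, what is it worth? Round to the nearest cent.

A$136,725.66

PV = C/r = 15450/0.113 = 136,725.6637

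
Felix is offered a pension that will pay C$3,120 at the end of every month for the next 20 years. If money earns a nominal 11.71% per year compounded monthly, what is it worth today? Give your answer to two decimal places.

C$288,638.79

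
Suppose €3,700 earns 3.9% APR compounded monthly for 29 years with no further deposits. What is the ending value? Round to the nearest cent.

i = 0.039/12 = 0.00325 per month; n = 29·12 = 348.
FV = 3,700 × (1 + 0.00325)^348 = 11,444.3816

€11,444.38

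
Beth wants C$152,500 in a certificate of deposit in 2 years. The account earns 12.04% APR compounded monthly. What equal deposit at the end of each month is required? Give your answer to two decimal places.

i = 0.1204/12 = 0.0100333 per month; n = 2·12 = 24.
PMT = 152500 / ( [(1+0.0100333)^24 − 1] / 0.0100333 ) = 152500 / 26.984129 = 5,651.4702

C$5,651.47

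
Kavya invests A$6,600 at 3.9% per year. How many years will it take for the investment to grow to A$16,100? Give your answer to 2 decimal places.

23.31 years

n = ln(16100/6600) / ln(1+0.039) = ln(2.43939) / 0.038259 = 23.3084 years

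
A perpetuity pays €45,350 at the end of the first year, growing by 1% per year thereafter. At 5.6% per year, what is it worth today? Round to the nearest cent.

PV = PMT / (i − g) = 45350 / (0.056 − 0.01) = 45350 / 0.046000 = 985,869.5652

€985,869.57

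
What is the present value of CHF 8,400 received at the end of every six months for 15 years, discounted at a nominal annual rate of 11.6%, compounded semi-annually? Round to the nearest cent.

With 2 periods per year: i = 0.058, n = 30.
PV = PMT · [1 − (1+i)^(−n)] / i = 8400 · 14.064491 = 118,141.7226

CHF 118,141.72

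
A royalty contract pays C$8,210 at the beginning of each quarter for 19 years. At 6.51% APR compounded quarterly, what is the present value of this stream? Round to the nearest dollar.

i = 0.0651/4 = 0.016275 per quarter; n = 19·4 = 76.
Annuity factor a(76|0.016275) × (1+i) = 44.136146; PV = 8210 × 44.136146 = 362,357.7590
Payments are at the start of each period, so multiply by (1+i).

C$362,358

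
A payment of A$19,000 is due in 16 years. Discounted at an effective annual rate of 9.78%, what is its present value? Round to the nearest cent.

PV = FV·(1+i)^(−n) = 19,000 × 0.224713 = 4,269.5488

A$4,269.55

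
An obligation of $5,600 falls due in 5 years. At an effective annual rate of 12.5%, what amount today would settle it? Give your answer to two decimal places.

$3,107.60

PV = FV·(1+i)^(−n) = 5,600 × 0.554929 = 3,107.6022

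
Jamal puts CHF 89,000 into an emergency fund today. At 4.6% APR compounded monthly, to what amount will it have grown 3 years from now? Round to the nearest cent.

CHF 102,142.87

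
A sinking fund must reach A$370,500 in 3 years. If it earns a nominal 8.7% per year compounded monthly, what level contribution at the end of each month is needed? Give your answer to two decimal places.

i = 0.087/12 = 0.00725 per month; n = 3·12 = 36.
FV-annuity factor = 40.966325; PMT = 370500 / 40.966325 = 9,044.0135

A$9,044.01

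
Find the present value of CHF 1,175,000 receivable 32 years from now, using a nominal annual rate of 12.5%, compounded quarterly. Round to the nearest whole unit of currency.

CHF 22,880

i = 0.125/4 = 0.03125 per quarter; n = 32·4 = 128.
PV = FV·(1+i)^(−n) = 1,175,000 × 0.019472 = 22,879.7243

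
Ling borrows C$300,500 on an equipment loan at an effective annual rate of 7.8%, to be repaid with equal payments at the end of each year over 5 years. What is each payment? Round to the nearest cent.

C$74,865.86

Annuity-PV factor = 4.013845; PMT = 300500 / 4.013845 = 74,865.8620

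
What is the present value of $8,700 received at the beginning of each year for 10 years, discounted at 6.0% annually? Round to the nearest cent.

$67,874.72

PV = PMT · [1 − (1+i)^(−n)] / i × (1+i) = 8700 · 7.801692 = 67,874.7228
(annuity-due: payments at period start, so ×(1+i).)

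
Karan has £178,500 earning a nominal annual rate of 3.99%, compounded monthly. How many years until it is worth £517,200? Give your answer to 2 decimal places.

Periodic rate i = 0.0399/12 = 0.003325.
(1+i)^n = 517200/178500 = 2.89748, so n = ln 2.89748 / ln 1.00333 = 320.4838 months
= 320.4838/12 years

26.71 years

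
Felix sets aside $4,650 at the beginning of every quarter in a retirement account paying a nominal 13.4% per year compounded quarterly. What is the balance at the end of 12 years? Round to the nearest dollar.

$554,169

i = 0.134/4 = 0.0335 per quarter; n = 12·4 = 48.
Accumulation factor s(48|0.0335) × (1+i) = 119.176024; FV = 4650 × 119.176024 = 554,168.5119
(annuity-due: payments at period start, so ×(1+i).)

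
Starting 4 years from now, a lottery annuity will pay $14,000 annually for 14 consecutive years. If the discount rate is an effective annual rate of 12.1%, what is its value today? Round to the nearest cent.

$65,536.86

PV at t=3 (ordinary 14-year annuity): 14000 × a(14|0.121) = 14000 × 6.594388 = 92,321.4251
Discount back 3 years: 92,321.4251 × (1+0.121)^(−3) = 92,321.4251 × 0.709877 = 65,536.8649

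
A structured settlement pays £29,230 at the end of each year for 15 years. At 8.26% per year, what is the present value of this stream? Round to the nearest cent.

PV = PMT · [1 − (1+i)^(−n)] / i = 29230 · 8.425251 = 246,270.0893

£246,270.09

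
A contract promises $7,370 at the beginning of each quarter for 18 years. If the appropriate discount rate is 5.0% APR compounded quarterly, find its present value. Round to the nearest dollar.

$352,902

With 4 periods per year: i = 0.0125, n = 72.
PV = PMT · [1 − (1+i)^(−n)] / i × (1+i) = 7370 · 47.883630 = 352,902.3549
Payments are at the start of each period, so multiply by (1+i).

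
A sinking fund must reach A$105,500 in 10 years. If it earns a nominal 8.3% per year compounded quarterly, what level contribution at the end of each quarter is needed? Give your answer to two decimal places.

A$1,718.41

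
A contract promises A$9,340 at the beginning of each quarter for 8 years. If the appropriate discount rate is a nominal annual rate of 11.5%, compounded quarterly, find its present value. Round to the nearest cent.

Periodic rate i = 0.115/4 = 0.02875; n = 8 × 4 = 32 periods.
PV = PMT · [1 − (1+i)^(−n)] / i × (1+i) = 9340 · 21.336301 = 199,281.0528
(annuity-due: payments at period start, so ×(1+i).)

A$199,281.05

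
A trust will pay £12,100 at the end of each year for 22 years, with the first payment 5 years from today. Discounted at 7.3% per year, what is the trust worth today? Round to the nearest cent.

£98,506.13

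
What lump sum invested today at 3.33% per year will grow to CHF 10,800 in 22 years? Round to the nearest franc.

CHF 5,253

PV = 10,800 / (1 + 0.0333)^22 = 10,800 / 2.055803 = 5,253.4222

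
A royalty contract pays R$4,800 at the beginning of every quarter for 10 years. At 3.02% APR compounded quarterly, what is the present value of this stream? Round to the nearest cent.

With 4 periods per year: i = 0.00755, n = 40.
Annuity factor a(40|0.00755) × (1+i) = 34.673438; PV = 4800 × 34.673438 = 166,432.5029
Payments are at the start of each period, so multiply by (1+i).

R$166,432.50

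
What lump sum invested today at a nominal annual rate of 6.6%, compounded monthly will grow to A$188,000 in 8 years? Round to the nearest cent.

A$111,039.80

With 12 periods per year: i = 0.0055, n = 96.
PV = FV·(1+i)^(−n) = 188,000 × 0.590637 = 111,039.7961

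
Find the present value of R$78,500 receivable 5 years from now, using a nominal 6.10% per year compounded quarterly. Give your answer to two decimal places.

With 4 periods per year: i = 0.01525, n = 20.
PV = FV·(1+i)^(−n) = 78,500 × 0.738822 = 57,997.5561

R$57,997.56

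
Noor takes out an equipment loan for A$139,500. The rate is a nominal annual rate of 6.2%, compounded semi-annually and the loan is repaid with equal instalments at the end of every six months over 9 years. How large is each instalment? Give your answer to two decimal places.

A$10,228.81

Periodic rate i = 0.062/2 = 0.031; n = 9 × 2 = 18 periods.
Annuity-PV factor = 13.637951; PMT = 139500 / 13.637951 = 10,228.8095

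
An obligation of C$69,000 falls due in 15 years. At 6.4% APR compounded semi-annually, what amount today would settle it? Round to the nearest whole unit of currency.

C$26,820

With 2 periods per year: i = 0.032, n = 30.
PV = FV·(1+i)^(−n) = 69,000 × 0.388695 = 26,819.9629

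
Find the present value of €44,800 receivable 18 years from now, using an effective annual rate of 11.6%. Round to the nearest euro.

PV = FV·(1+i)^(−n) = 44,800 × 0.138690 = 6,213.3027

€6,213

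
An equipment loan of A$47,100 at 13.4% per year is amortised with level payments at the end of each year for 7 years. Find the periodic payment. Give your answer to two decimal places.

PMT = 47100 / ( [1 − (1+0.134)^(−7)] / 0.134 ) = 47100 / 4.368092 = 10,782.7410

A$10,782.74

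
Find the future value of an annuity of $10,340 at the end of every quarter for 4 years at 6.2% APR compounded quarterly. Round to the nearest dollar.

Periodic rate i = 0.062/4 = 0.0155; n = 4 × 4 = 16 periods.
FV = 10340 × [(1+0.0155)^16 − 1] / 0.0155 = 10340 × 18.001577 = 186,136.3051

$186,136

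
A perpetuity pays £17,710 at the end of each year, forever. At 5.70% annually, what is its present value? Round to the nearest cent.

PV = C/r = 17710/0.057 = 310,701.7544

£310,701.75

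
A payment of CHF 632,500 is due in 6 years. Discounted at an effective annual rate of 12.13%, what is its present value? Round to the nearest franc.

Discount factor = (1+0.1213)^(−6) = 0.503117; PV = 632,500 × 0.503117 = 318,221.5574

CHF 318,222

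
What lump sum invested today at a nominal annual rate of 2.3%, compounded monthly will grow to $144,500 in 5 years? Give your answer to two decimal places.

$128,816.59

i = 0.023/12 = 0.00191667 per month; n = 5·12 = 60.
Discount factor = (1+0.00191667)^(−60) = 0.891464; PV = 144,500 × 0.891464 = 128,816.5856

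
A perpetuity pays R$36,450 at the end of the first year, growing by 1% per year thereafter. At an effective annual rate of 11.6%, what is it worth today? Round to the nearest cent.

R$343,867.92

PV = D₁/(r − g) = 36450/(0.116 − 0.01) = 343,867.9245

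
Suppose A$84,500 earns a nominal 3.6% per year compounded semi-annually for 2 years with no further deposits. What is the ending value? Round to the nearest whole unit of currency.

A$90,750

Periodic rate i = 0.036/2 = 0.018; n = 2 × 2 = 4 periods.
FV = PV·(1+i)^n = 84,500 × 1.073967 = 90,750.2481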